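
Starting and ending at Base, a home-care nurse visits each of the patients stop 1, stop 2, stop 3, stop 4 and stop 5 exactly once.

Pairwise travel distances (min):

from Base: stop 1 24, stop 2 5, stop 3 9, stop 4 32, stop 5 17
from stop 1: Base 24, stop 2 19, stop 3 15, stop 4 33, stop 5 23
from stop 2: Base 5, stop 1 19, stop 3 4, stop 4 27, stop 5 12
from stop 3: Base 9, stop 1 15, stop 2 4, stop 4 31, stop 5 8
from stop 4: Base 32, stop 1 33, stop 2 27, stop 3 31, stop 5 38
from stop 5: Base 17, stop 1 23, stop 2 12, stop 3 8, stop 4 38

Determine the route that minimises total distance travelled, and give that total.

105 min — the shortest possible round trip.

Base-stop 1-stop 2-stop 3-stop 4-stop 5-Base: 24+19+4+31+38+17 = 133
Base-stop 1-stop 2-stop 3-stop 5-stop 4-Base: 24+19+4+8+38+32 = 125
Base-stop 1-stop 2-stop 4-stop 3-stop 5-Base: 24+19+27+31+8+17 = 126
Base-stop 1-stop 2-stop 4-stop 5-stop 3-Base: 24+19+27+38+8+9 = 125
Base-stop 1-stop 2-stop 5-stop 3-stop 4-Base: 24+19+12+8+31+32 = 126
Base-stop 1-stop 2-stop 5-stop 4-stop 3-Base: 24+19+12+38+31+9 = 133
Base-stop 1-stop 3-stop 2-stop 4-stop 5-Base: 24+15+4+27+38+17 = 125
Base-stop 1-stop 3-stop 2-stop 5-stop 4-Base: 24+15+4+12+38+32 = 125
Base-stop 1-stop 3-stop 4-stop 2-stop 5-Base: 24+15+31+27+12+17 = 126
Base-stop 1-stop 3-stop 4-stop 5-stop 2-Base: 24+15+31+38+12+5 = 125
Base-stop 1-stop 3-stop 5-stop 2-stop 4-Base: 24+15+8+12+27+32 = 118
Base-stop 1-stop 3-stop 5-stop 4-stop 2-Base: 24+15+8+38+27+5 = 117
Base-stop 1-stop 4-stop 2-stop 3-stop 5-Base: 24+33+27+4+8+17 = 113
Base-stop 1-stop 4-stop 2-stop 5-stop 3-Base: 24+33+27+12+8+9 = 113
… (46 more)
Base-stop 2-stop 3-stop 5-stop 1-stop 4-Base: 5+4+8+23+33+32 = 105  ← best
The minimum is 105.
One optimal route: Base → stop 2 → stop 3 → stop 5 → stop 1 → stop 4 → Base (or its reverse).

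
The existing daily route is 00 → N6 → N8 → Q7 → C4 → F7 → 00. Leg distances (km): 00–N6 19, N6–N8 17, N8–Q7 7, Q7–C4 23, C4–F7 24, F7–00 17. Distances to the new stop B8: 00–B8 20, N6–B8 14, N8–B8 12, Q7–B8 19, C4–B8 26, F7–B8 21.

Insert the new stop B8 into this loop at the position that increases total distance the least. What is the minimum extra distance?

Adding 9 km by placing B8 on the N6–N8 leg.

Insertion cost between consecutive stops i–j is d(i,B8) + d(B8,j) − d(i,j):
  between 00 and N6: 20 + 14 − 19 = 15
  between N6 and N8: 14 + 12 − 17 = 9
  between N8 and Q7: 12 + 19 − 7 = 24
  between Q7 and C4: 19 + 26 − 23 = 22
  between C4 and F7: 26 + 21 − 24 = 23
  between F7 and 00: 21 + 20 − 17 = 24
Cheapest insertion is between N6 and N8, adding 9.
New total = 107 + 9 = 116.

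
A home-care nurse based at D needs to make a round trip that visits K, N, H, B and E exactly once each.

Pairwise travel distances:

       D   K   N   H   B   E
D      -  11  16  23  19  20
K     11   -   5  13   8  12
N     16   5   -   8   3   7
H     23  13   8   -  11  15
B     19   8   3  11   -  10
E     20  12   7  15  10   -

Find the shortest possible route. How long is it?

With 5 stops there are 5!/2 = 60 distinct round trips (a route and its reverse cost the same).
D - K - N - H - B - E - D: 11+5+8+11+10+20 = 65
D - K - N - H - E - B - D: 11+5+8+15+10+19 = 68
D - K - N - B - H - E - D: 11+5+3+11+15+20 = 65
D - K - N - B - E - H - D: 11+5+3+10+15+23 = 67
D - K - N - E - H - B - D: 11+5+7+15+11+19 = 68
D - K - N - E - B - H - D: 11+5+7+10+11+23 = 67
D - K - H - N - B - E - D: 11+13+8+3+10+20 = 65
D - K - H - N - E - B - D: 11+13+8+7+10+19 = 68
D - K - H - B - N - E - D: 11+13+11+3+7+20 = 65
D - K - H - B - E - N - D: 11+13+11+10+7+16 = 68
D - K - H - E - N - B - D: 11+13+15+7+3+19 = 68
D - K - H - E - B - N - D: 11+13+15+10+3+16 = 68
D - K - B - N - H - E - D: 11+8+3+8+15+20 = 65
D - K - B - N - E - H - D: 11+8+3+7+15+23 = 67
… (46 more)
The minimum is 65.
One optimal route: D → K → N → H → B → E → D (or its reverse).

65 — the shortest possible round trip.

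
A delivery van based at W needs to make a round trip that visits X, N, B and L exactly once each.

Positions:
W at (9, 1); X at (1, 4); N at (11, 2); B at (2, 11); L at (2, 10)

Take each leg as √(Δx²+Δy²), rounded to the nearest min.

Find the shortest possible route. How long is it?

Minimum total distance: 31 min.

There are 12 distinct closed tours to check (reversals are equivalent).
W→X→N→B→L→W: 9+10+13+1+11 = 44
W→X→N→L→B→W: 9+10+12+1+12 = 44
W→X→B→N→L→W: 9+7+13+12+11 = 52
W→X→B→L→N→W: 9+7+1+12+2 = 31
W→X→L→N→B→W: 9+6+12+13+12 = 52
W→X→L→B→N→W: 9+6+1+13+2 = 31
W→N→X→B→L→W: 2+10+7+1+11 = 31
W→N→X→L→B→W: 2+10+6+1+12 = 31
W→N→B→X→L→W: 2+13+7+6+11 = 39
W→N→L→X→B→W: 2+12+6+7+12 = 39
W→B→X→N→L→W: 12+7+10+12+11 = 52
W→B→N→X→L→W: 12+13+10+6+11 = 52
The minimum is 31.
One optimal route: W → X → B → L → N → W (or its reverse).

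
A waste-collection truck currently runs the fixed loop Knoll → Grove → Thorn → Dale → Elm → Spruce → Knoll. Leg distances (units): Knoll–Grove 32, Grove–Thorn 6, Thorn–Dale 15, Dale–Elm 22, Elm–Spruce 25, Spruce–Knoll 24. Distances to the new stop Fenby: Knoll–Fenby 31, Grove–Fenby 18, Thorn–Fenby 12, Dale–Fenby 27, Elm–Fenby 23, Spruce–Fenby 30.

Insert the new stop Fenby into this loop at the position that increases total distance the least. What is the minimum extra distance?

+17 — insert Fenby between Knoll and Grove.

Insertion cost between consecutive stops i–j is d(i,Fenby) + d(Fenby,j) − d(i,j):
  between Knoll and Grove: 31 + 18 − 32 = 17
  between Grove and Thorn: 18 + 12 − 6 = 24
  between Thorn and Dale: 12 + 27 − 15 = 24
  between Dale and Elm: 27 + 23 − 22 = 28
  between Elm and Spruce: 23 + 30 − 25 = 28
  between Spruce and Knoll: 30 + 31 − 24 = 37
Cheapest insertion is between Knoll and Grove, adding 17.
New total = 124 + 17 = 141.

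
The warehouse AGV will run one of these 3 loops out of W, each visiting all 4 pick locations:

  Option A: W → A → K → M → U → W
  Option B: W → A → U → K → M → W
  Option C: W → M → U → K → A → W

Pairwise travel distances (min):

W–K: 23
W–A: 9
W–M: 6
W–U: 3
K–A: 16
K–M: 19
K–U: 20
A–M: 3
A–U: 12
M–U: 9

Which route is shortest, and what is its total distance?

56 min — Option A is the shortest.

Option A: 9 + 16 + 19 + 9 + 3 = 56
Option B: 9 + 12 + 20 + 19 + 6 = 66
Option C: 6 + 9 + 20 + 16 + 9 = 60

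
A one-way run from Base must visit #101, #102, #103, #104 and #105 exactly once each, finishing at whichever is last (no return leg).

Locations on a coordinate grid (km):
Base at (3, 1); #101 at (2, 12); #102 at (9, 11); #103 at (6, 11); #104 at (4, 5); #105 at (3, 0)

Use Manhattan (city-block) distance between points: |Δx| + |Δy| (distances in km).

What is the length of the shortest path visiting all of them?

There are 5! = 120 possible orderings.
Base→#101→#102→#103→#104→#105: 12+8+3+8+6 = 37
Base→#101→#102→#103→#105→#104: 12+8+3+14+6 = 43
Base→#101→#102→#104→#103→#105: 12+8+11+8+14 = 53
Base→#101→#102→#104→#105→#103: 12+8+11+6+14 = 51
Base→#101→#102→#105→#103→#104: 12+8+17+14+8 = 59
Base→#101→#102→#105→#104→#103: 12+8+17+6+8 = 51
Base→#101→#103→#102→#104→#105: 12+5+3+11+6 = 37
Base→#101→#103→#102→#105→#104: 12+5+3+17+6 = 43
Base→#101→#103→#104→#102→#105: 12+5+8+11+17 = 53
Base→#101→#103→#104→#105→#102: 12+5+8+6+17 = 48
Base→#101→#103→#105→#102→#104: 12+5+14+17+11 = 59
Base→#101→#103→#105→#104→#102: 12+5+14+6+11 = 48
Base→#101→#104→#102→#103→#105: 12+9+11+3+14 = 49
Base→#101→#104→#102→#105→#103: 12+9+11+17+14 = 63
… (106 more)
Base→#105→#104→#101→#103→#102: 1+6+9+5+3 = 24  ← best
The minimum is 24.
One shortest path: Base → #105 → #104 → #101 → #103 → #102.

Minimum one-way distance = 24 km.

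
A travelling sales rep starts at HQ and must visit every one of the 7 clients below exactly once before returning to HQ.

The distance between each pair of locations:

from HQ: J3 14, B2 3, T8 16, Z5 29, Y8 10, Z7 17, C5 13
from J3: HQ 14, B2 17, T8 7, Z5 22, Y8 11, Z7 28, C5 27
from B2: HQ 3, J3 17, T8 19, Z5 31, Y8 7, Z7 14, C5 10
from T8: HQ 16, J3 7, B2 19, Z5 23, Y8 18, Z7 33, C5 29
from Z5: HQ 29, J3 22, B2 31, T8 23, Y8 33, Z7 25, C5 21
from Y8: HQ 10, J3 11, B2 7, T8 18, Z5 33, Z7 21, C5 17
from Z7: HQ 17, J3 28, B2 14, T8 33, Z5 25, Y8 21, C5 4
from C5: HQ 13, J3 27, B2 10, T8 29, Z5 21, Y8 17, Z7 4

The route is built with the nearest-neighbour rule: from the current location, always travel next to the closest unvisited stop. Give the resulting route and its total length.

HQ → [B2:3 / Y8:10 / C5:13 / J3:14 / T8:16 / Z7:17 / Z5:29] → B2 (3)
B2 → [Y8:7 / C5:10 / Z7:14 / J3:17 / T8:19 / Z5:31] → Y8 (7)
Y8 → [J3:11 / C5:17 / T8:18 / Z7:21 / Z5:33] → J3 (11)
J3 → [T8:7 / Z5:22 / C5:27 / Z7:28] → T8 (7)
T8 → [Z5:23 / C5:29 / Z7:33] → Z5 (23)
Z5 → [C5:21 / Z7:25] → C5 (21)
C5 → [Z7:4] → Z7 (4)
Return Z7→HQ: 17.
Total = 3 + 7 + 11 + 7 + 23 + 21 + 4 + 17 = 93.

93 along HQ → B2 → Y8 → J3 → T8 → Z5 → C5 → Z7 → HQ.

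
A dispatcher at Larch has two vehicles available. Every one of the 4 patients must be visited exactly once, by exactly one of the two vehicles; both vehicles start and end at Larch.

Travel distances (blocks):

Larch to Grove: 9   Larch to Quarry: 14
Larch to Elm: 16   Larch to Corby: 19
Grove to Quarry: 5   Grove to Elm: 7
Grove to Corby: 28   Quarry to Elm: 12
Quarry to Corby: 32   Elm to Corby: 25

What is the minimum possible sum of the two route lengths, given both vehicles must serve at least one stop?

Minimum combined distance: 80 blocks.

There are 2^3 − 1 = 7 ways to divide the 4 stops into two non-empty groups. For each, the best each vehicle can do is its own shortest tour through its group:
  {Grove} + {Quarry, Elm, Corby}: 18 + 70 = 88
  {Quarry} + {Grove, Elm, Corby}: 28 + 60 = 88
  {Grove, Quarry} + {Elm, Corby}: 28 + 60 = 88
  {Elm} + {Grove, Quarry, Corby}: 32 + 65 = 97
  {Grove, Elm} + {Quarry, Corby}: 32 + 65 = 97
  {Quarry, Elm} + {Grove, Corby}: 42 + 56 = 98
  … (7 splits in total)
  {Grove, Quarry, Elm} + {Corby}: 42 + 38 = 80  ← best
Best: vehicle 1 Larch → Grove → Quarry → Elm → Larch = 42; vehicle 2 Larch → Corby → Larch = 38; combined 80.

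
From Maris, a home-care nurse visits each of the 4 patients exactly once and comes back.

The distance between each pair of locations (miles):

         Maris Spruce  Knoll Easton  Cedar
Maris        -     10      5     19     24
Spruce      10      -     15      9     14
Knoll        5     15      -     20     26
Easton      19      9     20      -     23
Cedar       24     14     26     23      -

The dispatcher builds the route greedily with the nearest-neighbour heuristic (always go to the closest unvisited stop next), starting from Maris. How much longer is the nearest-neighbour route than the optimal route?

From Maris: Knoll=5, Spruce=10, Easton=19, Cedar=24 → choose Knoll (5).
From Knoll: Spruce=15, Easton=20, Cedar=26 → choose Spruce (15).
From Spruce: Easton=9, Cedar=14 → choose Easton (9).
From Easton: Cedar=23 → choose Cedar (23).
NN route Maris → Knoll → Spruce → Easton → Cedar → Maris costs 76.
Optimal: Maris → Spruce → Cedar → Easton → Knoll → Maris costs 72 (by enumerating all 12 distinct tours).
Excess = 76 − 72 = 4.

Excess over optimum: 4 miles.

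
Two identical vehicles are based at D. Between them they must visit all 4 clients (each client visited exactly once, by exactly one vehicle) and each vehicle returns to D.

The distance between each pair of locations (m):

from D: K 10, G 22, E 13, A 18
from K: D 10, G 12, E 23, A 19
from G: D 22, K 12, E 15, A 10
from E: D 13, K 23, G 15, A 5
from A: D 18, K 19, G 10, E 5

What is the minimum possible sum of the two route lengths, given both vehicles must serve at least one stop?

Check every non-empty split of the stops between the two vehicles; for each half take its own optimal tour:
  {K} + {G, E, A}: 20 + 50 = 70
  {G} + {K, E, A}: 44 + 47 = 91
  {K, G} + {E, A}: 44 + 36 = 80
  {E} + {K, G, A}: 26 + 50 = 76
  {K, E} + {G, A}: 46 + 50 = 96
  {G, E} + {K, A}: 50 + 47 = 97
  … (7 splits in total)
Best: vehicle 1 D → K → D = 20; vehicle 2 D → G → A → E → D = 50; combined 70.

70 m — the smallest possible combined total.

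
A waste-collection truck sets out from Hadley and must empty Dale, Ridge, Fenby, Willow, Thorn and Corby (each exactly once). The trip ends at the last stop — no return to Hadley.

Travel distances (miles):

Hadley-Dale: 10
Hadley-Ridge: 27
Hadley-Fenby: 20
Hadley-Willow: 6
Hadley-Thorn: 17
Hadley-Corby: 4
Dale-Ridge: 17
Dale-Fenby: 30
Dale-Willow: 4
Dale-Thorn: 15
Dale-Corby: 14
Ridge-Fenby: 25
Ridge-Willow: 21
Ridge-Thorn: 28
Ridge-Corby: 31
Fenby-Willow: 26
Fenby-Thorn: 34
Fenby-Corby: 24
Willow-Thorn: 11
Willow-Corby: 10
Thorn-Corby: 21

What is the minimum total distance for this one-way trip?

There are 6! = 720 possible orderings.
Hadley→Dale→Ridge→Fenby→Willow→Thorn→Corby: 10+17+25+26+11+21 = 110
Hadley→Dale→Ridge→Fenby→Willow→Corby→Thorn: 10+17+25+26+10+21 = 109
Hadley→Dale→Ridge→Fenby→Thorn→Willow→Corby: 10+17+25+34+11+10 = 107
Hadley→Dale→Ridge→Fenby→Thorn→Corby→Willow: 10+17+25+34+21+10 = 117
Hadley→Dale→Ridge→Fenby→Corby→Willow→Thorn: 10+17+25+24+10+11 = 97
Hadley→Dale→Ridge→Fenby→Corby→Thorn→Willow: 10+17+25+24+21+11 = 108
Hadley→Dale→Ridge→Willow→Fenby→Thorn→Corby: 10+17+21+26+34+21 = 129
Hadley→Dale→Ridge→Willow→Fenby→Corby→Thorn: 10+17+21+26+24+21 = 119
… (712 more)
Hadley→Corby→Willow→Thorn→Dale→Ridge→Fenby: 4+10+11+15+17+25 = 82  ← best
The minimum is 82.
One shortest path: Hadley → Corby → Willow → Thorn → Dale → Ridge → Fenby.

82 miles — the minimum one-way total.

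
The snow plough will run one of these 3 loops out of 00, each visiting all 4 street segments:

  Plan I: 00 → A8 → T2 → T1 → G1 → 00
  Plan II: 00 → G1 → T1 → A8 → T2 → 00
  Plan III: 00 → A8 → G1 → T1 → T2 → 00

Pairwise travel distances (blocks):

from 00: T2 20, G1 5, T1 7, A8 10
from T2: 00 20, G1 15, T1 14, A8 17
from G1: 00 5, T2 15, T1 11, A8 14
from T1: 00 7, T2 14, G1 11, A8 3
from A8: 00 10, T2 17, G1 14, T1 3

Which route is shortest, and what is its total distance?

Shortest is Plan II, total 56 blocks.

Plan I: 10 + 17 + 14 + 11 + 5 = 57
Plan II: 5 + 11 + 3 + 17 + 20 = 56
Plan III: 10 + 14 + 11 + 14 + 20 = 69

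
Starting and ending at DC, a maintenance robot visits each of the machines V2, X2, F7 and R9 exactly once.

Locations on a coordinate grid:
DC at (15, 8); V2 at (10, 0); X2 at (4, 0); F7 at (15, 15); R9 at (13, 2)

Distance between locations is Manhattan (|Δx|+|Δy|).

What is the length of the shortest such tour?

52 — the shortest possible round trip.

DC→V2→X2→F7→R9→DC: 13+6+26+15+8 = 68
DC→V2→X2→R9→F7→DC: 13+6+11+15+7 = 52
DC→V2→F7→X2→R9→DC: 13+20+26+11+8 = 78
DC→V2→F7→R9→X2→DC: 13+20+15+11+19 = 78
DC→V2→R9→X2→F7→DC: 13+5+11+26+7 = 62
DC→V2→R9→F7→X2→DC: 13+5+15+26+19 = 78
DC→X2→V2→F7→R9→DC: 19+6+20+15+8 = 68
DC→X2→V2→R9→F7→DC: 19+6+5+15+7 = 52
DC→X2→F7→V2→R9→DC: 19+26+20+5+8 = 78
DC→X2→R9→V2→F7→DC: 19+11+5+20+7 = 62
DC→F7→V2→X2→R9→DC: 7+20+6+11+8 = 52
DC→F7→X2→V2→R9→DC: 7+26+6+5+8 = 52
The minimum is 52.
One optimal route: DC → V2 → X2 → R9 → F7 → DC (or its reverse).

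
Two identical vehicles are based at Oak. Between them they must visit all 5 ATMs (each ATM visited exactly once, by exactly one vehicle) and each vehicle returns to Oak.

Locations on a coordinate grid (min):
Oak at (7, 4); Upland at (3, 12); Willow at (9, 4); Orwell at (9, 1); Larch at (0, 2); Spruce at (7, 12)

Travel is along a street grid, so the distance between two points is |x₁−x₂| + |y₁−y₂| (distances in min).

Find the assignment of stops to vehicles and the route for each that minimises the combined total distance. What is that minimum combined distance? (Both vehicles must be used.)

Check every non-empty split of the stops between the two vehicles; for each half take its own optimal tour:
  {Upland} + {Willow, Orwell, Larch, Spruce}: 24 + 40 = 64
  {Willow} + {Upland, Orwell, Larch, Spruce}: 4 + 40 = 44
  {Upland, Willow} + {Orwell, Larch, Spruce}: 28 + 40 = 68
  {Orwell} + {Upland, Willow, Larch, Spruce}: 10 + 38 = 48
  {Upland, Orwell} + {Willow, Larch, Spruce}: 34 + 38 = 72
  {Willow, Orwell} + {Upland, Larch, Spruce}: 10 + 34 = 44
  … (15 splits in total)
Best: vehicle 1 Oak → Willow → Oak = 4; vehicle 2 Oak → Orwell → Larch → Upland → Spruce → Oak = 40; combined 44.

Minimum combined distance: 44 min.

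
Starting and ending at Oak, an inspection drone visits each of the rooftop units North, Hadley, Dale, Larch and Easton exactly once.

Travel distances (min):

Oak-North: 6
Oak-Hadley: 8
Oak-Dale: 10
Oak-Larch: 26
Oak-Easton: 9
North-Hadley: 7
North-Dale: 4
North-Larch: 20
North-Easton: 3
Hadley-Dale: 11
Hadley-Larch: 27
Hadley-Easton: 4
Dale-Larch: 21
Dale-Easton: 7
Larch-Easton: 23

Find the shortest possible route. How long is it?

Shortest round trip = 66 min.

With 5 stops there are 5!/2 = 60 distinct round trips (a route and its reverse cost the same).
Oak→North→Hadley→Dale→Larch→Easton→Oak: 6+7+11+21+23+9 = 77
Oak→North→Hadley→Dale→Easton→Larch→Oak: 6+7+11+7+23+26 = 80
Oak→North→Hadley→Larch→Dale→Easton→Oak: 6+7+27+21+7+9 = 77
Oak→North→Hadley→Larch→Easton→Dale→Oak: 6+7+27+23+7+10 = 80
Oak→North→Hadley→Easton→Dale→Larch→Oak: 6+7+4+7+21+26 = 71
Oak→North→Hadley→Easton→Larch→Dale→Oak: 6+7+4+23+21+10 = 71
Oak→North→Dale→Hadley→Larch→Easton→Oak: 6+4+11+27+23+9 = 80
Oak→North→Dale→Hadley→Easton→Larch→Oak: 6+4+11+4+23+26 = 74
Oak→North→Dale→Larch→Hadley→Easton→Oak: 6+4+21+27+4+9 = 71
Oak→North→Dale→Larch→Easton→Hadley→Oak: 6+4+21+23+4+8 = 66
Oak→North→Dale→Easton→Hadley→Larch→Oak: 6+4+7+4+27+26 = 74
Oak→North→Dale→Easton→Larch→Hadley→Oak: 6+4+7+23+27+8 = 75
Oak→North→Larch→Hadley→Dale→Easton→Oak: 6+20+27+11+7+9 = 80
Oak→North→Larch→Hadley→Easton→Dale→Oak: 6+20+27+4+7+10 = 74
… (46 more)
The minimum is 66.
One optimal route: Oak → North → Dale → Larch → Easton → Hadley → Oak (or its reverse).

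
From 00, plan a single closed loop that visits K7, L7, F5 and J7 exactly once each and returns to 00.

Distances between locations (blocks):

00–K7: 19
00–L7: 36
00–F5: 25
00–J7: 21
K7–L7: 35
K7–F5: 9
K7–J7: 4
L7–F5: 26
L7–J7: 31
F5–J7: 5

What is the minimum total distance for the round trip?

Minimum total distance: 90 blocks.

00 - K7 - L7 - F5 - J7 - 00: 19+35+26+5+21 = 106
00 - K7 - L7 - J7 - F5 - 00: 19+35+31+5+25 = 115
00 - K7 - F5 - L7 - J7 - 00: 19+9+26+31+21 = 106
00 - K7 - F5 - J7 - L7 - 00: 19+9+5+31+36 = 100
00 - K7 - J7 - L7 - F5 - 00: 19+4+31+26+25 = 105
00 - K7 - J7 - F5 - L7 - 00: 19+4+5+26+36 = 90
00 - L7 - K7 - F5 - J7 - 00: 36+35+9+5+21 = 106
00 - L7 - K7 - J7 - F5 - 00: 36+35+4+5+25 = 105
00 - L7 - F5 - K7 - J7 - 00: 36+26+9+4+21 = 96
00 - L7 - J7 - K7 - F5 - 00: 36+31+4+9+25 = 105
00 - F5 - K7 - L7 - J7 - 00: 25+9+35+31+21 = 121
00 - F5 - L7 - K7 - J7 - 00: 25+26+35+4+21 = 111
The minimum is 90.
One optimal route: 00 → K7 → J7 → F5 → L7 → 00 (or its reverse).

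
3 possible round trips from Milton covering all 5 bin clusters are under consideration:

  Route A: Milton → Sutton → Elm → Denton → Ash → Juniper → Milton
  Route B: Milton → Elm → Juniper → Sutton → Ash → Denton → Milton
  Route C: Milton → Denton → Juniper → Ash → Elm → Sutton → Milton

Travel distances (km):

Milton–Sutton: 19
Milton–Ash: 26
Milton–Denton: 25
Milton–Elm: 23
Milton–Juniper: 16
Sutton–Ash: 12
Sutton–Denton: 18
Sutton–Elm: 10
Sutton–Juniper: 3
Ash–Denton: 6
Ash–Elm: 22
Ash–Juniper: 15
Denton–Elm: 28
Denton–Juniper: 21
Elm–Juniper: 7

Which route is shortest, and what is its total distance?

Shortest is Route B, total 76 km.

Route A: 19 + 10 + 28 + 6 + 15 + 16 = 94
Route B: 23 + 7 + 3 + 12 + 6 + 25 = 76
Route C: 25 + 21 + 15 + 22 + 10 + 19 = 112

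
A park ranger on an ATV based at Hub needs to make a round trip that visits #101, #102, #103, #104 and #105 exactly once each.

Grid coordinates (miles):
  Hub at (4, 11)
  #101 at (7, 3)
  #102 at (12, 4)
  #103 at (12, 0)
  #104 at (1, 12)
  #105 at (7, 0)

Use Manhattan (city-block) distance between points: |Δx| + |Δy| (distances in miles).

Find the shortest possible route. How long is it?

With 5 stops there are 5!/2 = 60 distinct round trips (a route and its reverse cost the same).
Hub→#101→#102→#103→#104→#105→Hub: 11+6+4+23+18+14 = 76
Hub→#101→#102→#103→#105→#104→Hub: 11+6+4+5+18+4 = 48
Hub→#101→#102→#104→#103→#105→Hub: 11+6+19+23+5+14 = 78
Hub→#101→#102→#104→#105→#103→Hub: 11+6+19+18+5+19 = 78
Hub→#101→#102→#105→#103→#104→Hub: 11+6+9+5+23+4 = 58
Hub→#101→#102→#105→#104→#103→Hub: 11+6+9+18+23+19 = 86
Hub→#101→#103→#102→#104→#105→Hub: 11+8+4+19+18+14 = 74
Hub→#101→#103→#102→#105→#104→Hub: 11+8+4+9+18+4 = 54
Hub→#101→#103→#104→#102→#105→Hub: 11+8+23+19+9+14 = 84
Hub→#101→#103→#104→#105→#102→Hub: 11+8+23+18+9+15 = 84
Hub→#101→#103→#105→#102→#104→Hub: 11+8+5+9+19+4 = 56
Hub→#101→#103→#105→#104→#102→Hub: 11+8+5+18+19+15 = 76
Hub→#101→#104→#102→#103→#105→Hub: 11+15+19+4+5+14 = 68
Hub→#101→#104→#102→#105→#103→Hub: 11+15+19+9+5+19 = 78
… (46 more)
Hub→#101→#105→#103→#102→#104→Hub: 11+3+5+4+19+4 = 46  ← best
The minimum is 46.
One optimal route: Hub → #101 → #105 → #103 → #102 → #104 → Hub (or its reverse).

46 miles — the shortest possible round trip.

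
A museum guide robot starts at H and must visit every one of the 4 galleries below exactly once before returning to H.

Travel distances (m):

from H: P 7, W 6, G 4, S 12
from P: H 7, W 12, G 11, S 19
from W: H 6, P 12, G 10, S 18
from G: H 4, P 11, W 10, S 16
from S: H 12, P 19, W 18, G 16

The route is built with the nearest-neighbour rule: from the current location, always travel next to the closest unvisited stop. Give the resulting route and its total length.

From H: distances to unvisited — G=4, W=6, P=7, S=12. Nearest is G (4).
From G: distances to unvisited — W=10, P=11, S=16. Nearest is W (10).
From W: distances to unvisited — P=12, S=18. Nearest is P (12).
From P: distances to unvisited — S=19. Nearest is S (19).
Return S→H: 12.
Total = 4 + 10 + 12 + 19 + 12 = 57.

57 m along H → G → W → P → S → H.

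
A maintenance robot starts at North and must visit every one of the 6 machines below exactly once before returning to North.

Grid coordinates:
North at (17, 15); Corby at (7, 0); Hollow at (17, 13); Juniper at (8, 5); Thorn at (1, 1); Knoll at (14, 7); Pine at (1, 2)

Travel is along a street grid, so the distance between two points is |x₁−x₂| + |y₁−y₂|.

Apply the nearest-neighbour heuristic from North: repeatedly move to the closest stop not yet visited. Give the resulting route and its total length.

From North: distances to unvisited — Hollow=2, Knoll=11, Juniper=19, Corby=25, Pine=29, Thorn=30. Nearest is Hollow (2).
From Hollow: distances to unvisited — Knoll=9, Juniper=17, Corby=23, Pine=27, Thorn=28. Nearest is Knoll (9).
From Knoll: distances to unvisited — Juniper=8, Corby=14, Pine=18, Thorn=19. Nearest is Juniper (8).
From Juniper: distances to unvisited — Corby=6, Pine=10, Thorn=11. Nearest is Corby (6).
From Corby: distances to unvisited — Thorn=7, Pine=8. Nearest is Thorn (7).
From Thorn: distances to unvisited — Pine=1. Nearest is Pine (1).
Return Pine→North: 29.
Total = 2 + 9 + 8 + 6 + 7 + 1 + 29 = 62.

Total distance 62 via the nearest-neighbour route North → Hollow → Knoll → Juniper → Corby → Thorn → Pine → North.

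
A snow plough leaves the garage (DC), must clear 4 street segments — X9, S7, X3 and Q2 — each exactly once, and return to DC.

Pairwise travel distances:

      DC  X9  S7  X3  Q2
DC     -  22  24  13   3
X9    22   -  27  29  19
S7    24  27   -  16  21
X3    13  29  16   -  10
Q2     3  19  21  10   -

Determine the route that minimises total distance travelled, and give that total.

Shortest round trip = 78.

DC - X9 - S7 - X3 - Q2 - DC: 22+27+16+10+3 = 78
DC - X9 - S7 - Q2 - X3 - DC: 22+27+21+10+13 = 93
DC - X9 - X3 - S7 - Q2 - DC: 22+29+16+21+3 = 91
DC - X9 - X3 - Q2 - S7 - DC: 22+29+10+21+24 = 106
DC - X9 - Q2 - S7 - X3 - DC: 22+19+21+16+13 = 91
DC - X9 - Q2 - X3 - S7 - DC: 22+19+10+16+24 = 91
DC - S7 - X9 - X3 - Q2 - DC: 24+27+29+10+3 = 93
DC - S7 - X9 - Q2 - X3 - DC: 24+27+19+10+13 = 93
DC - S7 - X3 - X9 - Q2 - DC: 24+16+29+19+3 = 91
DC - S7 - Q2 - X9 - X3 - DC: 24+21+19+29+13 = 106
DC - X3 - X9 - S7 - Q2 - DC: 13+29+27+21+3 = 93
DC - X3 - S7 - X9 - Q2 - DC: 13+16+27+19+3 = 78
The minimum is 78.
One optimal route: DC → X9 → S7 → X3 → Q2 → DC (or its reverse).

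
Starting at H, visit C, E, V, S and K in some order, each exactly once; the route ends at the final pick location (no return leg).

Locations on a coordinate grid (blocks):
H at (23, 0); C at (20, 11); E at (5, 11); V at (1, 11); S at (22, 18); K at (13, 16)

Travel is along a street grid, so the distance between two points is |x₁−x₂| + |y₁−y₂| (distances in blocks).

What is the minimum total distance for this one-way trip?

Shortest open route: 51 blocks.

There are 5! = 120 possible orderings.
H → C → E → V → S → K: 14+15+4+28+11 = 72
H → C → E → V → K → S: 14+15+4+17+11 = 61
H → C → E → S → V → K: 14+15+24+28+17 = 98
H → C → E → S → K → V: 14+15+24+11+17 = 81
H → C → E → K → V → S: 14+15+13+17+28 = 87
H → C → E → K → S → V: 14+15+13+11+28 = 81
H → C → V → E → S → K: 14+19+4+24+11 = 72
H → C → V → E → K → S: 14+19+4+13+11 = 61
H → C → V → S → E → K: 14+19+28+24+13 = 98
H → C → V → S → K → E: 14+19+28+11+13 = 85
H → C → V → K → E → S: 14+19+17+13+24 = 87
H → C → V → K → S → E: 14+19+17+11+24 = 85
H → C → S → E → V → K: 14+9+24+4+17 = 68
H → C → S → E → K → V: 14+9+24+13+17 = 77
… (106 more)
H → C → S → K → E → V: 14+9+11+13+4 = 51  ← best
The minimum is 51.
One shortest path: H → C → S → K → E → V.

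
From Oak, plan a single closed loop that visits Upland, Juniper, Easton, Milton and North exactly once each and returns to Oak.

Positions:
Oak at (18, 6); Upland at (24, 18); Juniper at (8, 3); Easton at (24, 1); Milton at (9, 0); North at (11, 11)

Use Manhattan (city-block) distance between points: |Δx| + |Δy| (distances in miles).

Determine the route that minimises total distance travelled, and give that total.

Oak→Upland→Juniper→Easton→Milton→North→Oak: 18+31+18+16+13+12 = 108
Oak→Upland→Juniper→Easton→North→Milton→Oak: 18+31+18+23+13+15 = 118
Oak→Upland→Juniper→Milton→Easton→North→Oak: 18+31+4+16+23+12 = 104
Oak→Upland→Juniper→Milton→North→Easton→Oak: 18+31+4+13+23+11 = 100
Oak→Upland→Juniper→North→Easton→Milton→Oak: 18+31+11+23+16+15 = 114
Oak→Upland→Juniper→North→Milton→Easton→Oak: 18+31+11+13+16+11 = 100
Oak→Upland→Easton→Juniper→Milton→North→Oak: 18+17+18+4+13+12 = 82
Oak→Upland→Easton→Juniper→North→Milton→Oak: 18+17+18+11+13+15 = 92
Oak→Upland→Easton→Milton→Juniper→North→Oak: 18+17+16+4+11+12 = 78
Oak→Upland→Easton→Milton→North→Juniper→Oak: 18+17+16+13+11+13 = 88
Oak→Upland→Easton→North→Juniper→Milton→Oak: 18+17+23+11+4+15 = 88
Oak→Upland→Easton→North→Milton→Juniper→Oak: 18+17+23+13+4+13 = 88
Oak→Upland→Milton→Juniper→Easton→North→Oak: 18+33+4+18+23+12 = 108
Oak→Upland→Milton→Juniper→North→Easton→Oak: 18+33+4+11+23+11 = 100
… (46 more)
The minimum is 78.
One optimal route: Oak → Upland → Easton → Milton → Juniper → North → Oak (or its reverse).

Shortest round trip = 78 miles.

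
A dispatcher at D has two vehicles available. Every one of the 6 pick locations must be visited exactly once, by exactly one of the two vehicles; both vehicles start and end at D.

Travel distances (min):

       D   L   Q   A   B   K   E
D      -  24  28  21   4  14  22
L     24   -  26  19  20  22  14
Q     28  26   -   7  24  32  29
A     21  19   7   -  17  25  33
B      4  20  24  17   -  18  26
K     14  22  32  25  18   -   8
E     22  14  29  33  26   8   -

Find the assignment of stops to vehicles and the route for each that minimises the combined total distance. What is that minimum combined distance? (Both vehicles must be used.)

Minimum combined distance: 98 min.

Check every non-empty split of the stops between the two vehicles; for each half take its own optimal tour:
  {L} + {Q, A, B, K, E}: 48 + 79 = 127
  {Q} + {L, A, B, K, E}: 56 + 76 = 132
  {L, Q} + {A, B, K, E}: 78 + 76 = 154
  {A} + {L, Q, B, K, E}: 42 + 90 = 132
  {L, A} + {Q, B, K, E}: 64 + 79 = 143
  {Q, A} + {L, B, K, E}: 56 + 60 = 116
  … (31 splits in total)
  {B} + {L, Q, A, K, E}: 8 + 90 = 98  ← best
Best: vehicle 1 D → B → D = 8; vehicle 2 D → Q → A → L → E → K → D = 90; combined 98.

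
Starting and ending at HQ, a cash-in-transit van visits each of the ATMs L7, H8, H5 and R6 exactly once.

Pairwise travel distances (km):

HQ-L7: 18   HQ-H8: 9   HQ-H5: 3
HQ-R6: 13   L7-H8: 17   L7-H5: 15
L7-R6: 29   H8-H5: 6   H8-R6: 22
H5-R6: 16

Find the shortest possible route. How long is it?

Shortest round trip = 68 km.

HQ → L7 → H8 → H5 → R6 → HQ: 18+17+6+16+13 = 70
HQ → L7 → H8 → R6 → H5 → HQ: 18+17+22+16+3 = 76
HQ → L7 → H5 → H8 → R6 → HQ: 18+15+6+22+13 = 74
HQ → L7 → H5 → R6 → H8 → HQ: 18+15+16+22+9 = 80
HQ → L7 → R6 → H8 → H5 → HQ: 18+29+22+6+3 = 78
HQ → L7 → R6 → H5 → H8 → HQ: 18+29+16+6+9 = 78
HQ → H8 → L7 → H5 → R6 → HQ: 9+17+15+16+13 = 70
HQ → H8 → L7 → R6 → H5 → HQ: 9+17+29+16+3 = 74
HQ → H8 → H5 → L7 → R6 → HQ: 9+6+15+29+13 = 72
HQ → H8 → R6 → L7 → H5 → HQ: 9+22+29+15+3 = 78
HQ → H5 → L7 → H8 → R6 → HQ: 3+15+17+22+13 = 70
HQ → H5 → H8 → L7 → R6 → HQ: 3+6+17+29+13 = 68
The minimum is 68.
One optimal route: HQ → H5 → H8 → L7 → R6 → HQ (or its reverse).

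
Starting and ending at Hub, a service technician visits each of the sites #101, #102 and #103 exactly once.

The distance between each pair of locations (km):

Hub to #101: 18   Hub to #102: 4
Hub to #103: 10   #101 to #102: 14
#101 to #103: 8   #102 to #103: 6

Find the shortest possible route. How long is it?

With 3 stops there are 3!/2 = 3 distinct round trips (a route and its reverse cost the same).
Hub → #101 → #102 → #103 → Hub: 18+14+6+10 = 48
Hub → #101 → #103 → #102 → Hub: 18+8+6+4 = 36
Hub → #102 → #101 → #103 → Hub: 4+14+8+10 = 36
The minimum is 36.
One optimal route: Hub → #101 → #103 → #102 → Hub (or its reverse).

Minimum total distance: 36 km.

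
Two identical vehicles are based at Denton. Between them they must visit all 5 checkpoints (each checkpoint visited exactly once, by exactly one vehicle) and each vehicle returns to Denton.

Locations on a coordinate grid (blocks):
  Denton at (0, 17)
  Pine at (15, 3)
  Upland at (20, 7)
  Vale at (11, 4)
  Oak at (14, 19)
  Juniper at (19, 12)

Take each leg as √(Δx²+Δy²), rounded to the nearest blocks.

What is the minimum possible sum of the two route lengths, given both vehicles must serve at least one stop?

Try each way of splitting the stops between the two vehicles (each non-empty) and, for each split, find the best tour for each vehicle:
  {Pine} + {Upland, Vale, Oak, Juniper}: 42 + 54 = 96
  {Upland} + {Pine, Vale, Oak, Juniper}: 44 + 54 = 98
  {Pine, Upland} + {Vale, Oak, Juniper}: 49 + 51 = 100
  {Vale} + {Pine, Upland, Oak, Juniper}: 34 + 55 = 89
  {Pine, Vale} + {Upland, Oak, Juniper}: 42 + 50 = 92
  {Upland, Vale} + {Pine, Oak, Juniper}: 48 + 54 = 102
  … (15 splits in total)
  {Oak} + {Pine, Upland, Vale, Juniper}: 28 + 52 = 80  ← best
Best: vehicle 1 Denton → Oak → Denton = 28; vehicle 2 Denton → Vale → Pine → Upland → Juniper → Denton = 52; combined 80.

Minimum combined distance: 80 blocks.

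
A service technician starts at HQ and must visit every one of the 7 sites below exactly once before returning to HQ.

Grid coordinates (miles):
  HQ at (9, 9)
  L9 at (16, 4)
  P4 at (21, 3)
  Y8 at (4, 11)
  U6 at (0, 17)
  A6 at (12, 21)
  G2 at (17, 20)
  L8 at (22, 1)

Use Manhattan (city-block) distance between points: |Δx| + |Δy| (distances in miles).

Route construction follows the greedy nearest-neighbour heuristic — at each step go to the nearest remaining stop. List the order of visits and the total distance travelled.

From HQ: distances to unvisited — Y8=7, L9=12, A6=15, U6=17, P4=18, G2=19, L8=21. Nearest is Y8 (7).
From Y8: distances to unvisited — U6=10, A6=18, L9=19, G2=22, P4=25, L8=28. Nearest is U6 (10).
From U6: distances to unvisited — A6=16, G2=20, L9=29, P4=35, L8=38. Nearest is A6 (16).
From A6: distances to unvisited — G2=6, L9=21, P4=27, L8=30. Nearest is G2 (6).
From G2: distances to unvisited — L9=17, P4=21, L8=24. Nearest is L9 (17).
From L9: distances to unvisited — P4=6, L8=9. Nearest is P4 (6).
From P4: distances to unvisited — L8=3. Nearest is L8 (3).
Return L8→HQ: 21.
Total = 7 + 10 + 16 + 6 + 17 + 6 + 3 + 21 = 86.

86 miles along HQ → Y8 → U6 → A6 → G2 → L9 → P4 → L8 → HQ.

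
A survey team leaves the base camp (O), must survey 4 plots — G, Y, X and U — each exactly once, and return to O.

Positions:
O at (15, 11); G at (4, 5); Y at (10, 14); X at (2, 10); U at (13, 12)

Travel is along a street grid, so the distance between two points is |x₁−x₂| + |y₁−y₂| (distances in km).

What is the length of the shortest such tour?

44 km — the shortest possible round trip.

With 4 stops there are 4!/2 = 12 distinct round trips (a route and its reverse cost the same).
O-G-Y-X-U-O: 17+15+12+13+3 = 60
O-G-Y-U-X-O: 17+15+5+13+14 = 64
O-G-X-Y-U-O: 17+7+12+5+3 = 44
O-G-X-U-Y-O: 17+7+13+5+8 = 50
O-G-U-Y-X-O: 17+16+5+12+14 = 64
O-G-U-X-Y-O: 17+16+13+12+8 = 66
O-Y-G-X-U-O: 8+15+7+13+3 = 46
O-Y-G-U-X-O: 8+15+16+13+14 = 66
O-Y-X-G-U-O: 8+12+7+16+3 = 46
O-Y-U-G-X-O: 8+5+16+7+14 = 50
O-X-G-Y-U-O: 14+7+15+5+3 = 44
O-X-Y-G-U-O: 14+12+15+16+3 = 60
The minimum is 44.
One optimal route: O → G → X → Y → U → O (or its reverse).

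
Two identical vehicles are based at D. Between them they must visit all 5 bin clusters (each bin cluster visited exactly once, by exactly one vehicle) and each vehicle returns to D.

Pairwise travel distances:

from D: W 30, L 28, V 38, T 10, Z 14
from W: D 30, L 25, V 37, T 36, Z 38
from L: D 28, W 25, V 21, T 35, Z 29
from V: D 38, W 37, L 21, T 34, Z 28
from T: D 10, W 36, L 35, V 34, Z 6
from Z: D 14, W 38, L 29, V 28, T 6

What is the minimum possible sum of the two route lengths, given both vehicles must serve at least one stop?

Minimum combined distance: 138.

Check every non-empty split of the stops between the two vehicles; for each half take its own optimal tour:
  {W} + {L, V, T, Z}: 60 + 93 = 153
  {L} + {W, V, T, Z}: 56 + 111 = 167
  {W, L} + {V, T, Z}: 83 + 82 = 165
  {V} + {W, L, T, Z}: 76 + 100 = 176
  {W, V} + {L, T, Z}: 105 + 73 = 178
  {L, V} + {W, T, Z}: 87 + 84 = 171
  … (15 splits in total)
  {T} + {W, L, V, Z}: 20 + 118 = 138  ← best
Best: vehicle 1 D → T → D = 20; vehicle 2 D → W → L → V → Z → D = 118; combined 138.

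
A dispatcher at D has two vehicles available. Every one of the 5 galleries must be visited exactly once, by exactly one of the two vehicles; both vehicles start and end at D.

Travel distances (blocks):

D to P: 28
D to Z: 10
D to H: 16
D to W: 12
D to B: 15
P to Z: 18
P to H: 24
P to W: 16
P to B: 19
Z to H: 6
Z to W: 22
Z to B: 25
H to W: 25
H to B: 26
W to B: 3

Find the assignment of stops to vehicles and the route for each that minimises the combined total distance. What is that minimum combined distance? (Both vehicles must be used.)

Minimum combined distance: 94 blocks.

There are 2^4 − 1 = 15 ways to divide the 5 stops into two non-empty groups. For each, the best each vehicle can do is its own shortest tour through its group:
  {P} + {Z, H, W, B}: 56 + 57 = 113
  {Z} + {P, H, W, B}: 20 + 74 = 94
  {P, Z} + {H, W, B}: 56 + 57 = 113
  {H} + {P, Z, W, B}: 32 + 62 = 94
  {P, H} + {Z, W, B}: 68 + 50 = 118
  {Z, H} + {P, W, B}: 32 + 62 = 94
  … (15 splits in total)
Best: vehicle 1 D → Z → D = 20; vehicle 2 D → H → P → W → B → D = 74; combined 94.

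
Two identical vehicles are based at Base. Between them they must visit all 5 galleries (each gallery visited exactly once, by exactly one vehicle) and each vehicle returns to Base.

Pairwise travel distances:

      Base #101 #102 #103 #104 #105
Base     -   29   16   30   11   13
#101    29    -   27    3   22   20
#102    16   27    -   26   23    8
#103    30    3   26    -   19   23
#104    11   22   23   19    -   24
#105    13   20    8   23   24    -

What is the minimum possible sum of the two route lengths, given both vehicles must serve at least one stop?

Minimum combined distance: 98.

There are 2^4 − 1 = 15 ways to divide the 5 stops into two non-empty groups. For each, the best each vehicle can do is its own shortest tour through its group:
  {#101} + {#102, #103, #104, #105}: 58 + 77 = 135
  {#102} + {#101, #103, #104, #105}: 32 + 66 = 98
  {#101, #102} + {#103, #104, #105}: 72 + 66 = 138
  {#103} + {#101, #102, #104, #105}: 60 + 77 = 137
  {#101, #103} + {#102, #104, #105}: 62 + 55 = 117
  {#102, #103} + {#101, #104, #105}: 72 + 66 = 138
  … (15 splits in total)
Best: vehicle 1 Base → #102 → Base = 32; vehicle 2 Base → #104 → #103 → #101 → #105 → Base = 66; combined 98.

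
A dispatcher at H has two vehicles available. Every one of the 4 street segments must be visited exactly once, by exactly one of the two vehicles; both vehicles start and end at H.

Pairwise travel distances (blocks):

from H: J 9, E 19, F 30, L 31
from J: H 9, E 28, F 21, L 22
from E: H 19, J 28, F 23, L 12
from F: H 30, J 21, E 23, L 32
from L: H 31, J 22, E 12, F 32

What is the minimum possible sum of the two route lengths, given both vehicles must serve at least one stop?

111 blocks — the smallest possible combined total.

There are 2^3 − 1 = 7 ways to divide the 4 stops into two non-empty groups. For each, the best each vehicle can do is its own shortest tour through its group:
  {J} + {E, F, L}: 18 + 93 = 111
  {E} + {J, F, L}: 38 + 93 = 131
  {J, E} + {F, L}: 56 + 93 = 149
  {F} + {J, E, L}: 60 + 62 = 122
  {J, F} + {E, L}: 60 + 62 = 122
  {E, F} + {J, L}: 72 + 62 = 134
  … (7 splits in total)
Best: vehicle 1 H → J → H = 18; vehicle 2 H → E → L → F → H = 93; combined 111.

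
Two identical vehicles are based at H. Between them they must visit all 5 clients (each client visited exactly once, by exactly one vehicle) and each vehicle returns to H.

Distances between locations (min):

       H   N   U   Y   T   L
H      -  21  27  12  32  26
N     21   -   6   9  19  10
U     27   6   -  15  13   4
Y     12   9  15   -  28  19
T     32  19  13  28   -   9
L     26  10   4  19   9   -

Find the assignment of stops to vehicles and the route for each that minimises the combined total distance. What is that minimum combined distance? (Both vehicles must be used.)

96 min — the smallest possible combined total.

Try each way of splitting the stops between the two vehicles (each non-empty) and, for each split, find the best tour for each vehicle:
  {N} + {U, Y, T, L}: 42 + 72 = 114
  {U} + {N, Y, T, L}: 54 + 72 = 126
  {N, U} + {Y, T, L}: 54 + 72 = 126
  {Y} + {N, U, T, L}: 24 + 72 = 96
  {N, Y} + {U, T, L}: 42 + 72 = 114
  {U, Y} + {N, T, L}: 54 + 72 = 126
  … (15 splits in total)
Best: vehicle 1 H → Y → H = 24; vehicle 2 H → N → U → L → T → H = 72; combined 96.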